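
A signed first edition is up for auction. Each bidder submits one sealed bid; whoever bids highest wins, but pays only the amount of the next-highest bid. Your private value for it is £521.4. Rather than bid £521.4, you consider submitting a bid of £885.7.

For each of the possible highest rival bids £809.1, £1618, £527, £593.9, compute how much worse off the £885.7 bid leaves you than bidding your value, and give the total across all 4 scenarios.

The deviation costs you only when the competing bid falls strictly between £521.4 and £885.7; elsewhere both bids give the same outcome.
£809.1: truthful payoff £0, deviation payoff −£287.7 → loss £287.7.
£1618: outcomes coincide → loss £0.
£527: truthful payoff £0, deviation payoff −£5.6 → loss £5.6.
£593.9: truthful payoff £0, deviation payoff −£72.5 → loss £72.5.
Total loss = £287.7 + £5.6 + £72.5 = £365.8.

£365.8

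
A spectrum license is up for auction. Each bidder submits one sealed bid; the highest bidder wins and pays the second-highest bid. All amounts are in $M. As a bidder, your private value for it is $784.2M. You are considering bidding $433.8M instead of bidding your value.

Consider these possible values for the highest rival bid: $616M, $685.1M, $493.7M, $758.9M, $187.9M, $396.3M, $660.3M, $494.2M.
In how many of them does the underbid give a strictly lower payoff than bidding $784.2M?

The deviation hurts exactly when the highest competing bid lies strictly between $433.8M and $784.2M — underbidding then forfeits a profitable win.
$616M: inside the interval → strictly worse (loss $168.2M).
$685.1M: inside the interval → strictly worse (loss $99.1M).
$493.7M: inside the interval → strictly worse (loss $290.5M).
$758.9M: inside the interval → strictly worse (loss $25.3M).
$187.9M: below both → same outcome either way.
$396.3M: below both → same outcome either way.
$660.3M: inside the interval → strictly worse (loss $123.9M).
$494.2M: inside the interval → strictly worse (loss $290M).
Count: 6.

6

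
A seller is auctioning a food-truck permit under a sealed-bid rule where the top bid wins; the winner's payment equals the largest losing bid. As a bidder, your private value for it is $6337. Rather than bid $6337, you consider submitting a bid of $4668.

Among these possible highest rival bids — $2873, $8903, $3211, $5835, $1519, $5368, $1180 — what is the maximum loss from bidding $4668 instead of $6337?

$2873: same outcome either way → loss $0.
$8903: same outcome either way → loss $0.
$3211: same outcome either way → loss $0.
$5835: truthful gives $502, deviation gives $0 → loss $502.
$1519: same outcome either way → loss $0.
$5368: truthful gives $969, deviation gives $0 → loss $969.
$1180: same outcome either way → loss $0.
Maximum loss: $969.

$969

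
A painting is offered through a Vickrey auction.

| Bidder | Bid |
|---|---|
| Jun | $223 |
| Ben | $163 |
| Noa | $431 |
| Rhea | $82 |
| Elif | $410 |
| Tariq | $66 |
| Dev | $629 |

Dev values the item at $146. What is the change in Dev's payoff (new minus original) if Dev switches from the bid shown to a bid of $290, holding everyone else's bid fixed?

The highest bid among the other bidders is $431; Dev's bid doesn't change that.
Original bid $629: Dev is highest, pays the top rival bid $431; payoff $146 − $431 = −$285.
Alternative bid $290: Dev is not highest (top rival bid is $431); payoff $0.
Change in payoff = $0 − (−$285) = $285.

$285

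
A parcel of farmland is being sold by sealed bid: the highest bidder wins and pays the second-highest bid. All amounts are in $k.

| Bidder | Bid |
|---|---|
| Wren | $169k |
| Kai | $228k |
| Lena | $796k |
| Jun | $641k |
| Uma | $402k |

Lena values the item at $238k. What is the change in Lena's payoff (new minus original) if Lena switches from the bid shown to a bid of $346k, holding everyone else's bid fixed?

$403k

The highest bid among the other bidders is $641k; Lena's bid doesn't change that.
Original bid $796k: Lena is highest, pays the top rival bid $641k; payoff $238k − $641k = −$403k.
Alternative bid $346k: Lena is not highest (top rival bid is $641k); payoff $0k.
Change in payoff = $0k − (−$403k) = $403k.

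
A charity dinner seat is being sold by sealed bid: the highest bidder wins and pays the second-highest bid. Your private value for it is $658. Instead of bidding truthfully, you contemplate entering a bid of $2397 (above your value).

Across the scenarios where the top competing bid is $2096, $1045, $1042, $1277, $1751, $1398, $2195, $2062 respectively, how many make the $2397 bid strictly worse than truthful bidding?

The deviation hurts exactly when the highest competing bid lies strictly between $658 and $2397 — overbidding then wins at a price above your value.
$2096: inside the interval → strictly worse (loss $1438).
$1045: inside the interval → strictly worse (loss $387).
$1042: inside the interval → strictly worse (loss $384).
$1277: inside the interval → strictly worse (loss $619).
$1751: inside the interval → strictly worse (loss $1093).
$1398: inside the interval → strictly worse (loss $740).
$2195: inside the interval → strictly worse (loss $1537).
$2062: inside the interval → strictly worse (loss $1404).
Count: 8.

8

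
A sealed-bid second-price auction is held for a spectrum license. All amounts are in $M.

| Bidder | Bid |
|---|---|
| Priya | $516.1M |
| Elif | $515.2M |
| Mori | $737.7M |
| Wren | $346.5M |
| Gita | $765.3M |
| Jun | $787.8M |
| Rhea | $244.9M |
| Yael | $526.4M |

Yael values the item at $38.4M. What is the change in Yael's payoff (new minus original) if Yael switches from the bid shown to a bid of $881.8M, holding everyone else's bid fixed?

The highest bid among the other bidders is $787.8M; Yael's bid doesn't change that.
Original bid $526.4M: Yael is not highest (top rival bid is $787.8M); payoff $0M.
Alternative bid $881.8M: Yael is highest, pays the top rival bid $787.8M; payoff $38.4M − $787.8M = −$749.4M.
Change in payoff = −$749.4M − ($0M) = −$749.4M.

−$749.4M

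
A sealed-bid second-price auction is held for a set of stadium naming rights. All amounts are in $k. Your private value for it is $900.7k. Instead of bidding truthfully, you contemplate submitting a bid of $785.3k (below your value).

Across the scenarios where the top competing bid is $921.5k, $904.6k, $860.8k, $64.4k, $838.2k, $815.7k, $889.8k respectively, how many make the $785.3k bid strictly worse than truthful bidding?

4

The deviation hurts exactly when the highest competing bid lies strictly between $785.3k and $900.7k — underbidding then forfeits a profitable win.
$921.5k: above both → same outcome either way.
$904.6k: above both → same outcome either way.
$860.8k: inside the interval → strictly worse (loss $39.9k).
$64.4k: below both → same outcome either way.
$838.2k: inside the interval → strictly worse (loss $62.5k).
$815.7k: inside the interval → strictly worse (loss $85k).
$889.8k: inside the interval → strictly worse (loss $10.9k).
Count: 4.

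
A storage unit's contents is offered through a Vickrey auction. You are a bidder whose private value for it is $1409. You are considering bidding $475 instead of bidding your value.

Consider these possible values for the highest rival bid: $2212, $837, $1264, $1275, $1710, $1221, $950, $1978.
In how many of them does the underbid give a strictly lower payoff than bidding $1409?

5

The deviation hurts exactly when the highest competing bid lies strictly between $475 and $1409 — underbidding then forfeits a profitable win.
$2212: above both → same outcome either way.
$837: inside the interval → strictly worse (loss $572).
$1264: inside the interval → strictly worse (loss $145).
$1275: inside the interval → strictly worse (loss $134).
$1710: above both → same outcome either way.
$1221: inside the interval → strictly worse (loss $188).
$950: inside the interval → strictly worse (loss $459).
$1978: above both → same outcome either way.
Count: 5.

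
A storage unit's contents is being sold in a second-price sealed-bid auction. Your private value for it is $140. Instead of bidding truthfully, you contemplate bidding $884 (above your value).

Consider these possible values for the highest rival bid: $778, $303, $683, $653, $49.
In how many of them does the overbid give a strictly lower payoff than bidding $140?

4

The deviation hurts exactly when the highest competing bid lies strictly between $140 and $884 — overbidding then wins at a price above your value.
$778: inside the interval → strictly worse (loss $638).
$303: inside the interval → strictly worse (loss $163).
$683: inside the interval → strictly worse (loss $543).
$653: inside the interval → strictly worse (loss $513).
$49: below both → same outcome either way.
Count: 4.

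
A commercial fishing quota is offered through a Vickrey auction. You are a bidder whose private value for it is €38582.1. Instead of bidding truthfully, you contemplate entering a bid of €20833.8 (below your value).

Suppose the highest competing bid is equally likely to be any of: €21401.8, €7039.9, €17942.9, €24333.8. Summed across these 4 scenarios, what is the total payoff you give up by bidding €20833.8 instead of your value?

The deviation costs you only when the competing bid falls strictly between €20833.8 and €38582.1; elsewhere both bids give the same outcome.
€21401.8: truthful payoff €17180.3, deviation payoff €0 → loss €17180.3.
€7039.9: outcomes coincide → loss €0.
€17942.9: outcomes coincide → loss €0.
€24333.8: truthful payoff €14248.3, deviation payoff €0 → loss €14248.3.
Total loss = €17180.3 + €14248.3 = €31428.6.
In a second-price auction your bid sets only whether you win, not what you pay, so bidding your true value is weakly dominant.

€31428.6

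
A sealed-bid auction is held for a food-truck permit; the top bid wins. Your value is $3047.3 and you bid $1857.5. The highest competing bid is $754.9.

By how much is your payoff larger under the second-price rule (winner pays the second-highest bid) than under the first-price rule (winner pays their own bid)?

$1102.6

You have the highest bid, so you win under either rule.
Second-price: pay $754.9 → payoff $2292.4.
First-price: pay your own bid $1857.5 → payoff $1189.8.
Difference = $2292.4 − ($1189.8) = $1102.6.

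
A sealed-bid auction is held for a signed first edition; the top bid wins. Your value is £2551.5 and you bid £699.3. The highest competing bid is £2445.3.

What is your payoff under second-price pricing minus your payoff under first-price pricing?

£0

Your bid £699.3 is below £2445.3, so you lose under either rule.
Payoff is £0 in both cases; difference = £0.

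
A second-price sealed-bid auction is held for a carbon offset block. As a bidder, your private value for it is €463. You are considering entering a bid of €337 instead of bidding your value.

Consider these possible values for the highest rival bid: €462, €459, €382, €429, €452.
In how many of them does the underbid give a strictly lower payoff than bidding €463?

The deviation hurts exactly when the highest competing bid lies strictly between €337 and €463 — underbidding then forfeits a profitable win.
€462: inside the interval → strictly worse (loss €1).
€459: inside the interval → strictly worse (loss €4).
€382: inside the interval → strictly worse (loss €81).
€429: inside the interval → strictly worse (loss €34).
€452: inside the interval → strictly worse (loss €11).
Count: 5.

5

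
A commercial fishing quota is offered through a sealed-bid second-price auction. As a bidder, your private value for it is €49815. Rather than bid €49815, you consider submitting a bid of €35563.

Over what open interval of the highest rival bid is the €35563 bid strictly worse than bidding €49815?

(€35563, €49815)

If the competing bid is below €35563, both bids win at the same price — no difference.
If it is above €49815, both bids lose — no difference.
If it lies strictly between €35563 and €49815, bidding your value wins at a price below your value (positive payoff) while bidding €35563 loses (payoff 0).
So the deviation strictly hurts on the open interval (€35563, €49815).
In a second-price auction your bid sets only whether you win, not what you pay, so bidding your true value is weakly dominant.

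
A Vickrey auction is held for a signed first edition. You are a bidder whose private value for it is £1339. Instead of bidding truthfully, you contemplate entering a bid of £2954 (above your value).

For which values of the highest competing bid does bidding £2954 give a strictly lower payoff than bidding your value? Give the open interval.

If the competing bid is below £1339, both bids win at the same price — no difference.
If it is above £2954, both bids lose — no difference.
If it lies strictly between £1339 and £2954, bidding your value loses (payoff 0) while bidding £2954 wins at a price above your value (payoff negative).
So the deviation strictly hurts on the open interval (£1339, £2954).

(£1339, £2954)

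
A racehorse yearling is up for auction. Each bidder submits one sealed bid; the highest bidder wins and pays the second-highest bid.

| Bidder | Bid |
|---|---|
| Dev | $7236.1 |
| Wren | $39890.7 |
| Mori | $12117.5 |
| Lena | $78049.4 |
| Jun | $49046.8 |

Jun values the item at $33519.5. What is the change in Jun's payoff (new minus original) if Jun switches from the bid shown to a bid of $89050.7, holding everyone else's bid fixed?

−$44529.9

The highest bid among the other bidders is $78049.4; Jun's bid doesn't change that.
Original bid $49046.8: Jun is not highest (top rival bid is $78049.4); payoff $0.
Alternative bid $89050.7: Jun is highest, pays the top rival bid $78049.4; payoff $33519.5 − $78049.4 = −$44529.9.
Change in payoff = −$44529.9 − ($0) = −$44529.9.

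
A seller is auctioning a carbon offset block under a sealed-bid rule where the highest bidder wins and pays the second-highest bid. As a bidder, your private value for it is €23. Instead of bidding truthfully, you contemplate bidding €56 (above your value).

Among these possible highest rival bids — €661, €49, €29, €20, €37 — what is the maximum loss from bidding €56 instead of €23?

€661: same outcome either way → loss €0.
€49: truthful gives €0, deviation gives −€26 → loss €26.
€29: truthful gives €0, deviation gives −€6 → loss €6.
€20: same outcome either way → loss €0.
€37: truthful gives €0, deviation gives −€14 → loss €14.
Maximum loss: €26.

€26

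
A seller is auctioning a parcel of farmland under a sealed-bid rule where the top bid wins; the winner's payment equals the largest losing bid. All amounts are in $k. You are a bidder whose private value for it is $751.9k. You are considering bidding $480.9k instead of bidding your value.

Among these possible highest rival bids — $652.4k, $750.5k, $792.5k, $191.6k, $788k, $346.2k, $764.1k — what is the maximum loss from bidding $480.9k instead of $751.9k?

$652.4k: truthful gives $99.5k, deviation gives $0k → loss $99.5k.
$750.5k: truthful gives $1.4k, deviation gives $0k → loss $1.4k.
$792.5k: same outcome either way → loss $0k.
$191.6k: same outcome either way → loss $0k.
$788k: same outcome either way → loss $0k.
$346.2k: same outcome either way → loss $0k.
$764.1k: same outcome either way → loss $0k.
Maximum loss: $99.5k.

$99.5k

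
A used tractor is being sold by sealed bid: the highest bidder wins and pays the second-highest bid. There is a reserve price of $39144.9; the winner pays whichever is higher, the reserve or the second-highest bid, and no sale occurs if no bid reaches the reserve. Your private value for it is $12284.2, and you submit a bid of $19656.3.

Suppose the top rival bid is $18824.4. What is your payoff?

Your bid $19656.3 is the highest bid but falls below the reserve $39144.9, so the item goes unsold. Payoff $0.

$0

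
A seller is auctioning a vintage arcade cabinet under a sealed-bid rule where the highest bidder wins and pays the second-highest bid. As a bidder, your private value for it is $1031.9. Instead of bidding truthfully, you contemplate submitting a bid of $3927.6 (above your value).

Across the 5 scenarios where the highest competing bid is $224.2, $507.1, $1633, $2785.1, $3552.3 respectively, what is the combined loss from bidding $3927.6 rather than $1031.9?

The deviation costs you only when the competing bid falls strictly between $1031.9 and $3927.6; elsewhere both bids give the same outcome.
$224.2: outcomes coincide → loss $0.
$507.1: outcomes coincide → loss $0.
$1633: truthful payoff $0, deviation payoff −$601.1 → loss $601.1.
$2785.1: truthful payoff $0, deviation payoff −$1753.2 → loss $1753.2.
$3552.3: truthful payoff $0, deviation payoff −$2520.4 → loss $2520.4.
Total loss = $601.1 + $1753.2 + $2520.4 = $4874.7.
In a second-price auction your bid sets only whether you win, not what you pay, so bidding your true value is weakly dominant.

$4874.7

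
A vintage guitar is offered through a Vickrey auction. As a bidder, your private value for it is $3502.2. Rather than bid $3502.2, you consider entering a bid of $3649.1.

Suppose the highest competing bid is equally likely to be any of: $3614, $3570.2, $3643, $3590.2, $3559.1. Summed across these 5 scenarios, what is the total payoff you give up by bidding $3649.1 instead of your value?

The deviation costs you only when the competing bid falls strictly between $3502.2 and $3649.1; elsewhere both bids give the same outcome.
$3614: truthful payoff $0, deviation payoff −$111.8 → loss $111.8.
$3570.2: truthful payoff $0, deviation payoff −$68 → loss $68.
$3643: truthful payoff $0, deviation payoff −$140.8 → loss $140.8.
$3590.2: truthful payoff $0, deviation payoff −$88 → loss $88.
$3559.1: truthful payoff $0, deviation payoff −$56.9 → loss $56.9.
Total loss = $111.8 + $68 + $140.8 + $88 + $56.9 = $465.5.
In a second-price auction your bid sets only whether you win, not what you pay, so bidding your true value is weakly dominant.

$465.5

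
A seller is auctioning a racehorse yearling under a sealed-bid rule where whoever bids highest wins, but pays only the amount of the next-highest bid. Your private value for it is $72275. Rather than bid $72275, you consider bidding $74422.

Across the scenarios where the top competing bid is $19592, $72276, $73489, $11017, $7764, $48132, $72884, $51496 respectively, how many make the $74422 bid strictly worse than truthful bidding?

The deviation hurts exactly when the highest competing bid lies strictly between $72275 and $74422 — overbidding then wins at a price above your value.
$19592: below both → same outcome either way.
$72276: inside the interval → strictly worse (loss $1).
$73489: inside the interval → strictly worse (loss $1214).
$11017: below both → same outcome either way.
$7764: below both → same outcome either way.
$48132: below both → same outcome either way.
$72884: inside the interval → strictly worse (loss $609).
$51496: below both → same outcome either way.
Count: 3.

3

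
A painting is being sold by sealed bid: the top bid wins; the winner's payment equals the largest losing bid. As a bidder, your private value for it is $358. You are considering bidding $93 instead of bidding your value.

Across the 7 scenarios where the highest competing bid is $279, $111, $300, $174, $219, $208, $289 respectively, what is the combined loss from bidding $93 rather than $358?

The deviation costs you only when the competing bid falls strictly between $93 and $358; elsewhere both bids give the same outcome.
$279: truthful payoff $79, deviation payoff $0 → loss $79.
$111: truthful payoff $247, deviation payoff $0 → loss $247.
$300: truthful payoff $58, deviation payoff $0 → loss $58.
$174: truthful payoff $184, deviation payoff $0 → loss $184.
$219: truthful payoff $139, deviation payoff $0 → loss $139.
$208: truthful payoff $150, deviation payoff $0 → loss $150.
$289: truthful payoff $69, deviation payoff $0 → loss $69.
Total loss = $79 + $247 + $58 + $184 + $139 + $150 + $69 = $926.

$926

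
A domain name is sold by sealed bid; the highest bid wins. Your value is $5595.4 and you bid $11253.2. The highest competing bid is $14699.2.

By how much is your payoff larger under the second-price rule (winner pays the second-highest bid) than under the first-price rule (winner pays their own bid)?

$0

Your bid $11253.2 is below $14699.2, so you lose under either rule.
Payoff is $0 in both cases; difference = $0.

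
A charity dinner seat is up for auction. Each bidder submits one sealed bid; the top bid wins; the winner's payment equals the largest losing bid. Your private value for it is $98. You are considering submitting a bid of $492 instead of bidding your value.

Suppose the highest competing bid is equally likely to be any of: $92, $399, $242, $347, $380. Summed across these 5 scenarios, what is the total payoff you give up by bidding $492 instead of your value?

$976

The deviation costs you only when the competing bid falls strictly between $98 and $492; elsewhere both bids give the same outcome.
$92: outcomes coincide → loss $0.
$399: truthful payoff $0, deviation payoff −$301 → loss $301.
$242: truthful payoff $0, deviation payoff −$144 → loss $144.
$347: truthful payoff $0, deviation payoff −$249 → loss $249.
$380: truthful payoff $0, deviation payoff −$282 → loss $282.
Total loss = $301 + $144 + $249 + $282 = $976.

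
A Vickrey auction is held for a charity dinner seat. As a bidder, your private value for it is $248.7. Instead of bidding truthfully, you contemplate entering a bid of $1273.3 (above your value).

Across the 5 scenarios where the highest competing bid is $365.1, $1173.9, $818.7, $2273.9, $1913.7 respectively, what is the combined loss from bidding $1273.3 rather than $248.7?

The deviation costs you only when the competing bid falls strictly between $248.7 and $1273.3; elsewhere both bids give the same outcome.
$365.1: truthful payoff $0, deviation payoff −$116.4 → loss $116.4.
$1173.9: truthful payoff $0, deviation payoff −$925.2 → loss $925.2.
$818.7: truthful payoff $0, deviation payoff −$570 → loss $570.
$2273.9: outcomes coincide → loss $0.
$1913.7: outcomes coincide → loss $0.
Total loss = $116.4 + $925.2 + $570 = $1611.6.

$1611.6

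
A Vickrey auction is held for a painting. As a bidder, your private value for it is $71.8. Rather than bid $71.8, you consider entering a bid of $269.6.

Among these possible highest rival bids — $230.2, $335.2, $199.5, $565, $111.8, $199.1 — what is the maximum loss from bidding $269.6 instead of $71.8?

$230.2: truthful gives $0, deviation gives −$158.4 → loss $158.4.
$335.2: same outcome either way → loss $0.
$199.5: truthful gives $0, deviation gives −$127.7 → loss $127.7.
$565: same outcome either way → loss $0.
$111.8: truthful gives $0, deviation gives −$40 → loss $40.
$199.1: truthful gives $0, deviation gives −$127.3 → loss $127.3.
Maximum loss: $158.4.

$158.4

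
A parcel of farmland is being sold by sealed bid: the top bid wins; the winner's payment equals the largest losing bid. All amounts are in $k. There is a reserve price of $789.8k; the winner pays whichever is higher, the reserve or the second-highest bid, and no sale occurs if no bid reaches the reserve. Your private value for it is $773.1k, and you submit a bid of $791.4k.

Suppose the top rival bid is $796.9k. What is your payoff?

$0k

Your bid $791.4k is below the highest competing bid $796.9k, so you lose. Payoff $0k.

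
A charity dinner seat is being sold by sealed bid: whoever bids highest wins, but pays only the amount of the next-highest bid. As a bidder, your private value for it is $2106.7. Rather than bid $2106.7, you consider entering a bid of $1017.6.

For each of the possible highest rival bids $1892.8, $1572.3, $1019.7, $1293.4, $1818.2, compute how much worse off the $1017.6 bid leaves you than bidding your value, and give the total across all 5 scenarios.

The deviation costs you only when the competing bid falls strictly between $1017.6 and $2106.7; elsewhere both bids give the same outcome.
$1892.8: truthful payoff $213.9, deviation payoff $0 → loss $213.9.
$1572.3: truthful payoff $534.4, deviation payoff $0 → loss $534.4.
$1019.7: truthful payoff $1087, deviation payoff $0 → loss $1087.
$1293.4: truthful payoff $813.3, deviation payoff $0 → loss $813.3.
$1818.2: truthful payoff $288.5, deviation payoff $0 → loss $288.5.
Total loss = $213.9 + $534.4 + $1087 + $813.3 + $288.5 = $2937.1.

$2937.1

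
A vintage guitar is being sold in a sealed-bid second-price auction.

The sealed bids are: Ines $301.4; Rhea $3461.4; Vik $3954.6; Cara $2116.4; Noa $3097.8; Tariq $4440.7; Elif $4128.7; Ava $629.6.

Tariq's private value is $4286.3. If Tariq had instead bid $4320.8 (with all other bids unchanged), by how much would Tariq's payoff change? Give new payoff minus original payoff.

The highest bid among the other bidders is $4128.7; Tariq's bid doesn't change that.
Original bid $4440.7: Tariq is highest, pays the top rival bid $4128.7; payoff $4286.3 − $4128.7 = $157.6.
Alternative bid $4320.8: Tariq is highest, pays the top rival bid $4128.7; payoff $4286.3 − $4128.7 = $157.6.
Change in payoff = $157.6 − ($157.6) = $0.

$0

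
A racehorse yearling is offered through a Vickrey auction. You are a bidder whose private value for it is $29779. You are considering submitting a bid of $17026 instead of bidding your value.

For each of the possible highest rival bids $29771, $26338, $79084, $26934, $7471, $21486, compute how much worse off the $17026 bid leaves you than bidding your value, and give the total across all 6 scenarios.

The deviation costs you only when the competing bid falls strictly between $17026 and $29779; elsewhere both bids give the same outcome.
$29771: truthful payoff $8, deviation payoff $0 → loss $8.
$26338: truthful payoff $3441, deviation payoff $0 → loss $3441.
$79084: outcomes coincide → loss $0.
$26934: truthful payoff $2845, deviation payoff $0 → loss $2845.
$7471: outcomes coincide → loss $0.
$21486: truthful payoff $8293, deviation payoff $0 → loss $8293.
Total loss = $8 + $3441 + $2845 + $8293 = $14587.

$14587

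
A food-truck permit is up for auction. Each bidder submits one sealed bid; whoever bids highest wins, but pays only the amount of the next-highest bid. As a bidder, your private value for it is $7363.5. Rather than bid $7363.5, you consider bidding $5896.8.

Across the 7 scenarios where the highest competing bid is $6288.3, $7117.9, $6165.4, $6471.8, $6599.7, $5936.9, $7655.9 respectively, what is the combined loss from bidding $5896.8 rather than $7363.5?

The deviation costs you only when the competing bid falls strictly between $5896.8 and $7363.5; elsewhere both bids give the same outcome.
$6288.3: truthful payoff $1075.2, deviation payoff $0 → loss $1075.2.
$7117.9: truthful payoff $245.6, deviation payoff $0 → loss $245.6.
$6165.4: truthful payoff $1198.1, deviation payoff $0 → loss $1198.1.
$6471.8: truthful payoff $891.7, deviation payoff $0 → loss $891.7.
$6599.7: truthful payoff $763.8, deviation payoff $0 → loss $763.8.
$5936.9: truthful payoff $1426.6, deviation payoff $0 → loss $1426.6.
$7655.9: outcomes coincide → loss $0.
Total loss = $1075.2 + $245.6 + $1198.1 + $891.7 + $763.8 + $1426.6 = $5601.

$5601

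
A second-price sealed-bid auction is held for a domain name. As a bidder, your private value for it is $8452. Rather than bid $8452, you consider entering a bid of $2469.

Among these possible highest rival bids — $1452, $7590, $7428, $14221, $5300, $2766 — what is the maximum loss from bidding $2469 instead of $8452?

$5686

$1452: same outcome either way → loss $0.
$7590: truthful gives $862, deviation gives $0 → loss $862.
$7428: truthful gives $1024, deviation gives $0 → loss $1024.
$14221: same outcome either way → loss $0.
$5300: truthful gives $3152, deviation gives $0 → loss $3152.
$2766: truthful gives $5686, deviation gives $0 → loss $5686.
Maximum loss: $5686.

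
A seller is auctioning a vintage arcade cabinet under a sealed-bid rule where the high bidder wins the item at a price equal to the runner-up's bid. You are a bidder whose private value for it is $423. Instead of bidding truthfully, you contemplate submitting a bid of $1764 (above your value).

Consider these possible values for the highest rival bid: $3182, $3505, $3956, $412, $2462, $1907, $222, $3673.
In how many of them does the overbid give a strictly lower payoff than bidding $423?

0

The deviation hurts exactly when the highest competing bid lies strictly between $423 and $1764 — overbidding then wins at a price above your value.
$3182: above both → same outcome either way.
$3505: above both → same outcome either way.
$3956: above both → same outcome either way.
$412: below both → same outcome either way.
$2462: above both → same outcome either way.
$1907: above both → same outcome either way.
$222: below both → same outcome either way.
$3673: above both → same outcome either way.
Count: 0.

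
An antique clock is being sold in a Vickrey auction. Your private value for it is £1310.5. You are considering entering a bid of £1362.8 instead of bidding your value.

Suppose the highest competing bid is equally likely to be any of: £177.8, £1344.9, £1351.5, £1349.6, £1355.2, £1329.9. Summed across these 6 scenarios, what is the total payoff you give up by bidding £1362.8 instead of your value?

The deviation costs you only when the competing bid falls strictly between £1310.5 and £1362.8; elsewhere both bids give the same outcome.
£177.8: outcomes coincide → loss £0.
£1344.9: truthful payoff £0, deviation payoff −£34.4 → loss £34.4.
£1351.5: truthful payoff £0, deviation payoff −£41 → loss £41.
£1349.6: truthful payoff £0, deviation payoff −£39.1 → loss £39.1.
£1355.2: truthful payoff £0, deviation payoff −£44.7 → loss £44.7.
£1329.9: truthful payoff £0, deviation payoff −£19.4 → loss £19.4.
Total loss = £34.4 + £41 + £39.1 + £44.7 + £19.4 = £178.6.

£178.6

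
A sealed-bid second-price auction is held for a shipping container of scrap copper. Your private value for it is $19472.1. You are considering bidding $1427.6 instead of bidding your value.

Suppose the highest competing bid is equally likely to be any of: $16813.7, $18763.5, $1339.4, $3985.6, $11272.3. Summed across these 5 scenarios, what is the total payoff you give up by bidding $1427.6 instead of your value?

The deviation costs you only when the competing bid falls strictly between $1427.6 and $19472.1; elsewhere both bids give the same outcome.
$16813.7: truthful payoff $2658.4, deviation payoff $0 → loss $2658.4.
$18763.5: truthful payoff $708.6, deviation payoff $0 → loss $708.6.
$1339.4: outcomes coincide → loss $0.
$3985.6: truthful payoff $15486.5, deviation payoff $0 → loss $15486.5.
$11272.3: truthful payoff $8199.8, deviation payoff $0 → loss $8199.8.
Total loss = $2658.4 + $708.6 + $15486.5 + $8199.8 = $27053.3.
In a second-price auction your bid sets only whether you win, not what you pay, so bidding your true value is weakly dominant.

$27053.3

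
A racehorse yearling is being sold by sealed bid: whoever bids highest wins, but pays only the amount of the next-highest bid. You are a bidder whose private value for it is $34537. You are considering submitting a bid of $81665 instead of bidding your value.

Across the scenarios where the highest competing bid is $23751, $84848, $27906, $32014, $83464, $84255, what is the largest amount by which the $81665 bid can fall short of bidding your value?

$0

$23751: same outcome either way → loss $0.
$84848: same outcome either way → loss $0.
$27906: same outcome either way → loss $0.
$32014: same outcome either way → loss $0.
$83464: same outcome either way → loss $0.
$84255: same outcome either way → loss $0.
Maximum loss: $0.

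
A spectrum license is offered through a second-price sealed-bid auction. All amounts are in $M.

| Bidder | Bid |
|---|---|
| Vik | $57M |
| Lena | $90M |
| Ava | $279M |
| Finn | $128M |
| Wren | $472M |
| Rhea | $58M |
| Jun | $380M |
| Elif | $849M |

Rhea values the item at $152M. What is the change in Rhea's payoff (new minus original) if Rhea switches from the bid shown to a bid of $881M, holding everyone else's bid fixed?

−$697M

The highest bid among the other bidders is $849M; Rhea's bid doesn't change that.
Original bid $58M: Rhea is not highest (top rival bid is $849M); payoff $0M.
Alternative bid $881M: Rhea is highest, pays the top rival bid $849M; payoff $152M − $849M = −$697M.
Change in payoff = −$697M − ($0M) = −$697M.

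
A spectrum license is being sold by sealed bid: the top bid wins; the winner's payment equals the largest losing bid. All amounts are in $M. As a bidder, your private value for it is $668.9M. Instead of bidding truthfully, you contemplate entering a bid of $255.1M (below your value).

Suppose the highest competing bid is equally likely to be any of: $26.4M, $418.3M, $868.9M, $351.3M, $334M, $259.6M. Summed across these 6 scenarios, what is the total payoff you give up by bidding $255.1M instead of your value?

$1312.4M

The deviation costs you only when the competing bid falls strictly between $255.1M and $668.9M; elsewhere both bids give the same outcome.
$26.4M: outcomes coincide → loss $0M.
$418.3M: truthful payoff $250.6M, deviation payoff $0M → loss $250.6M.
$868.9M: outcomes coincide → loss $0M.
$351.3M: truthful payoff $317.6M, deviation payoff $0M → loss $317.6M.
$334M: truthful payoff $334.9M, deviation payoff $0M → loss $334.9M.
$259.6M: truthful payoff $409.3M, deviation payoff $0M → loss $409.3M.
Total loss = $250.6M + $317.6M + $334.9M + $409.3M = $1312.4M.
In a second-price auction your bid sets only whether you win, not what you pay, so bidding your true value is weakly dominant.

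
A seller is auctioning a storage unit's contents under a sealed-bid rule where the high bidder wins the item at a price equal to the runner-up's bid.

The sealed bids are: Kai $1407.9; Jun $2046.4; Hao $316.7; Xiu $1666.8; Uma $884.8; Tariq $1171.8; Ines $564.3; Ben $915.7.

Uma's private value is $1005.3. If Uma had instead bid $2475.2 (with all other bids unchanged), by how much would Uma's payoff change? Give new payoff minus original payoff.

−$1041.1

The highest bid among the other bidders is $2046.4; Uma's bid doesn't change that.
Original bid $884.8: Uma is not highest (top rival bid is $2046.4); payoff $0.
Alternative bid $2475.2: Uma is highest, pays the top rival bid $2046.4; payoff $1005.3 − $2046.4 = −$1041.1.
Change in payoff = −$1041.1 − ($0) = −$1041.1.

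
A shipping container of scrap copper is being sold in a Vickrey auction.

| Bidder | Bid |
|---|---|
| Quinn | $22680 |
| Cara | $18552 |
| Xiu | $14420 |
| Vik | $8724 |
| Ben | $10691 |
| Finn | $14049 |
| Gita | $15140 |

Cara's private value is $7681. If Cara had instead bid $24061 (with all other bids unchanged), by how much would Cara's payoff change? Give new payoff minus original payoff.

−$14999

The highest bid among the other bidders is $22680; Cara's bid doesn't change that.
Original bid $18552: Cara is not highest (top rival bid is $22680); payoff $0.
Alternative bid $24061: Cara is highest, pays the top rival bid $22680; payoff $7681 − $22680 = −$14999.
Change in payoff = −$14999 − ($0) = −$14999.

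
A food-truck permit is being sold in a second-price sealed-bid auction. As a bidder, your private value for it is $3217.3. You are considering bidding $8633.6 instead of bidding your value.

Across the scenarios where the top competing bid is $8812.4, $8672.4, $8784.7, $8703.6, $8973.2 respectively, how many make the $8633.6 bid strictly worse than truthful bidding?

The deviation hurts exactly when the highest competing bid lies strictly between $3217.3 and $8633.6 — overbidding then wins at a price above your value.
$8812.4: above both → same outcome either way.
$8672.4: above both → same outcome either way.
$8784.7: above both → same outcome either way.
$8703.6: above both → same outcome either way.
$8973.2: above both → same outcome either way.
Count: 0.

0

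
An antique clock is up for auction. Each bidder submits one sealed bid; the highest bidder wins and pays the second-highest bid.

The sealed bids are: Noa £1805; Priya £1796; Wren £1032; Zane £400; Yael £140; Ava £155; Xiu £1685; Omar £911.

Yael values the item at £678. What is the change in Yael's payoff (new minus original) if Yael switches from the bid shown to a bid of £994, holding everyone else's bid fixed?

£0

The highest bid among the other bidders is £1805; Yael's bid doesn't change that.
Original bid £140: Yael is not highest (top rival bid is £1805); payoff £0.
Alternative bid £994: Yael is not highest (top rival bid is £1805); payoff £0.
Change in payoff = £0 − (£0) = £0.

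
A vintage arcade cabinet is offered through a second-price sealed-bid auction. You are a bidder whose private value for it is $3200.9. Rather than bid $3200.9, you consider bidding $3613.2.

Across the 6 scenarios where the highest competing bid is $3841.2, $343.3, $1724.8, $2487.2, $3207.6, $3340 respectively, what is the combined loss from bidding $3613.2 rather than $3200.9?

$145.8

The deviation costs you only when the competing bid falls strictly between $3200.9 and $3613.2; elsewhere both bids give the same outcome.
$3841.2: outcomes coincide → loss $0.
$343.3: outcomes coincide → loss $0.
$1724.8: outcomes coincide → loss $0.
$2487.2: outcomes coincide → loss $0.
$3207.6: truthful payoff $0, deviation payoff −$6.7 → loss $6.7.
$3340: truthful payoff $0, deviation payoff −$139.1 → loss $139.1.
Total loss = $6.7 + $139.1 = $145.8.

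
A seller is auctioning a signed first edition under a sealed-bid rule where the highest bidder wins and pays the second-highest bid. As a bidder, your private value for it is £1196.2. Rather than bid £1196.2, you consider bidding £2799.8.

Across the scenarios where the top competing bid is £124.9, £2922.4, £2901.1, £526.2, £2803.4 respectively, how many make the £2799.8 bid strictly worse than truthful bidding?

0

The deviation hurts exactly when the highest competing bid lies strictly between £1196.2 and £2799.8 — overbidding then wins at a price above your value.
£124.9: below both → same outcome either way.
£2922.4: above both → same outcome either way.
£2901.1: above both → same outcome either way.
£526.2: below both → same outcome either way.
£2803.4: above both → same outcome either way.
Count: 0.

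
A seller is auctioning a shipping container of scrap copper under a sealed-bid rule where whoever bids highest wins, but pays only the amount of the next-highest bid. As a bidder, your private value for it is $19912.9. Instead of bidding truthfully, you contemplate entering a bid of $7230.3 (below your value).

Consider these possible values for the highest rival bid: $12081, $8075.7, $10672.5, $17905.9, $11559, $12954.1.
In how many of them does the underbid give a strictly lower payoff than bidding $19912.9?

The deviation hurts exactly when the highest competing bid lies strictly between $7230.3 and $19912.9 — underbidding then forfeits a profitable win.
$12081: inside the interval → strictly worse (loss $7831.9).
$8075.7: inside the interval → strictly worse (loss $11837.2).
$10672.5: inside the interval → strictly worse (loss $9240.4).
$17905.9: inside the interval → strictly worse (loss $2007).
$11559: inside the interval → strictly worse (loss $8353.9).
$12954.1: inside the interval → strictly worse (loss $6958.8).
Count: 6.

6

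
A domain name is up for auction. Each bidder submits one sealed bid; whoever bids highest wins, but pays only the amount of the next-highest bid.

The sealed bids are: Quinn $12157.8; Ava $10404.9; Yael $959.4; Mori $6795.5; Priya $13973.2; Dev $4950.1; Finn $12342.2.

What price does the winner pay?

$12342.2

Highest bid: Priya at $13973.2, so Priya wins.
Second-highest bid: Finn at $12342.2 — that is the price the winner pays.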